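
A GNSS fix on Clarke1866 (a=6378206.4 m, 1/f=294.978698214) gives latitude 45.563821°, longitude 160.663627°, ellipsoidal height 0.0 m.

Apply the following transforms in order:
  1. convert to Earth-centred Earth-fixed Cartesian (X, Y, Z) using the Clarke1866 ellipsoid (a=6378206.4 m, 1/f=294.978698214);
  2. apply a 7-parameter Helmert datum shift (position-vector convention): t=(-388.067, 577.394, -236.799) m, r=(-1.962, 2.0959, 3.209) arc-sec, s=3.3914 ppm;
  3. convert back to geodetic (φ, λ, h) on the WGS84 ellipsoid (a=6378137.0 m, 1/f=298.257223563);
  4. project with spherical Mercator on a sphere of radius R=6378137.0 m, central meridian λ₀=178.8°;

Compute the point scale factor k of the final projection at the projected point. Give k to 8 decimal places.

1.42816411

start: φ=45.563821°, λ=160.663627°, h=0.000 m
→ ECEF (a=6378206.400, f=1/294.978698214): X=-4220869.9118, Y=1481136.4279, Z=4531234.6211
→ Helmert 7p (PV): X=-4221249.2936, Y=1481696.2793, Z=4531041.9900
→ geod (Bowring, a=6378137.000): φ=45.55697656°, λ=160.65847018°, h=191.2273 m
→ into merc (λ₀=178.8°): φ=45.55697656°, λ−λ₀=-18.14152982°
scale k = 1.42816411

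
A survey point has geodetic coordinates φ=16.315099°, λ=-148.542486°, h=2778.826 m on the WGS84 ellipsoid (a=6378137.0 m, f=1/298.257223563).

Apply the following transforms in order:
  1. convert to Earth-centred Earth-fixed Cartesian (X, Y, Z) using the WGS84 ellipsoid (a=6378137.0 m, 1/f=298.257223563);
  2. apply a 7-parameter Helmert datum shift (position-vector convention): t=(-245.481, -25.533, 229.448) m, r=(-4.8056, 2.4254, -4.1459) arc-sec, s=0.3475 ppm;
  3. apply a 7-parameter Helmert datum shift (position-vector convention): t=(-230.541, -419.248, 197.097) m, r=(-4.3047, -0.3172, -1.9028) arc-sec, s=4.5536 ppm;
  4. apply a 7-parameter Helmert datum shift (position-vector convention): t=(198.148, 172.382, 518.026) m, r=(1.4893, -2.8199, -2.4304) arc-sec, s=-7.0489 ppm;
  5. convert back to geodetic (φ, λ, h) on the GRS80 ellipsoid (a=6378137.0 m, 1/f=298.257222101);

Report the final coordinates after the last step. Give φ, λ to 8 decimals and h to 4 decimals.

start: φ=16.315099°, λ=-148.542486°, h=2778.826 m
→ ECEF (a=6378137.000, f=1/298.257223563): X=-5225289.2688, Y=-3196734.1116, Z=1781000.2246
→ Helmert 7p (PV): X=-5225579.8774, Y=-3196614.2336, Z=1781366.2122
→ Helmert 7p (PV): X=-5225866.4421, Y=-3196962.6544, Z=1781630.0977
→ Helmert 7p (PV): X=-5225693.4837, Y=-3196719.0257, Z=1782041.0385
→ geod (Bowring, a=6378137.000): φ=16.32326590°, λ=-148.54457934°, h=3394.6451 m

φ=16.32326590°, λ=-148.54457934°, h=3394.6451 m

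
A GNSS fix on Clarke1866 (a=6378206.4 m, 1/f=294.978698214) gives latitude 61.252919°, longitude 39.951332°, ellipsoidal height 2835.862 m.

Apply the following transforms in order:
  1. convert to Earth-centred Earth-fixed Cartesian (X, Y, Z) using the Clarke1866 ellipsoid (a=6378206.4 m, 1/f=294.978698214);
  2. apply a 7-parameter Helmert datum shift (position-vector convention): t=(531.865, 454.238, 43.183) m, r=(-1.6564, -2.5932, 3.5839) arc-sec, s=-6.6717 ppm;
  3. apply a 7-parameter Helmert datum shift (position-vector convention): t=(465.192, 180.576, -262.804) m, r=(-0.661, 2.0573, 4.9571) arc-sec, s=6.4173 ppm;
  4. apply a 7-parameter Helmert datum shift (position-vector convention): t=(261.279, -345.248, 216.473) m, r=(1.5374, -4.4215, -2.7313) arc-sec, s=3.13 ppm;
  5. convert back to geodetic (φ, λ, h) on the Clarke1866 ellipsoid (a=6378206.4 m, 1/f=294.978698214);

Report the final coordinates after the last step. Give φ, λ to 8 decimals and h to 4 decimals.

φ=61.24477025°, λ=39.94393738°, h=3405.1532 m

start: φ=61.252919°, λ=39.951332°, h=2835.862 m
→ ECEF (a=6378206.400, f=1/294.978698214): X=2358749.0239, Y=1975813.6220, Z=5571241.8843
→ Helmert 7p (PV): X=2359160.7798, Y=1976340.4008, Z=5571261.6855
→ Helmert 7p (PV): X=2359649.1826, Y=1976608.2108, Z=5571004.7699
→ Helmert 7p (PV): X=2359824.6005, Y=1976196.3800, Z=5571303.9946
→ geod (Bowring, a=6378206.400): φ=61.24477025°, λ=39.94393738°, h=3405.1532 m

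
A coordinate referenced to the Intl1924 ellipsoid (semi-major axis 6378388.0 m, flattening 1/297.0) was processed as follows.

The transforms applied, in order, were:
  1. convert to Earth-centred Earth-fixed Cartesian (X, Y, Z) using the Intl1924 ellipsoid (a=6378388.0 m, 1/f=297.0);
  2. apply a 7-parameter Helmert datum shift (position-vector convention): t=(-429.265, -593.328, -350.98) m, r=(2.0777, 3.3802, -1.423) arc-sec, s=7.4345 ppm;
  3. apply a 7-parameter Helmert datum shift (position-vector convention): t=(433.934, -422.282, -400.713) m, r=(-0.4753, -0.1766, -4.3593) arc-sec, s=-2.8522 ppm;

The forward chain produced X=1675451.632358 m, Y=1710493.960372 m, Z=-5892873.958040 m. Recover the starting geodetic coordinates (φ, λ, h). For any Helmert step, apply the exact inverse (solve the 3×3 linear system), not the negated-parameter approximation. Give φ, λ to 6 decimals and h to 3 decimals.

start: X=1675451.6324, Y=1710493.9604, Z=-5892873.9580 m
→ Helmert⁻¹: X=1674981.2704, Y=1710970.1003, Z=-5892487.5431
→ Helmert⁻¹: X=1675482.8296, Y=1711502.9120, Z=-5892082.5410
→ geod (Bowring, a=6378388.000): φ=-68.01304600°, λ=45.60930900°, h=332.6700 m

φ=-68.013046°, λ=45.609309°, h=332.670 m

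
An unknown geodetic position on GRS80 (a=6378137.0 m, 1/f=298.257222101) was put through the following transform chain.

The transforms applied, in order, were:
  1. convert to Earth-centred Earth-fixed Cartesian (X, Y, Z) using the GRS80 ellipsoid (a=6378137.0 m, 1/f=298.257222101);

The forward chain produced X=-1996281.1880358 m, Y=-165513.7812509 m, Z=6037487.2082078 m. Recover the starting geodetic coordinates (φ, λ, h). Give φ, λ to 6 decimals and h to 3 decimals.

start: X=-1996281.1880, Y=-165513.7813, Z=6037487.2082 m
→ geod (Bowring, a=6378137.000): φ=71.75974800°, λ=-175.26038700°, h=2251.7910 m

φ=71.759748°, λ=-175.260387°, h=2251.791 m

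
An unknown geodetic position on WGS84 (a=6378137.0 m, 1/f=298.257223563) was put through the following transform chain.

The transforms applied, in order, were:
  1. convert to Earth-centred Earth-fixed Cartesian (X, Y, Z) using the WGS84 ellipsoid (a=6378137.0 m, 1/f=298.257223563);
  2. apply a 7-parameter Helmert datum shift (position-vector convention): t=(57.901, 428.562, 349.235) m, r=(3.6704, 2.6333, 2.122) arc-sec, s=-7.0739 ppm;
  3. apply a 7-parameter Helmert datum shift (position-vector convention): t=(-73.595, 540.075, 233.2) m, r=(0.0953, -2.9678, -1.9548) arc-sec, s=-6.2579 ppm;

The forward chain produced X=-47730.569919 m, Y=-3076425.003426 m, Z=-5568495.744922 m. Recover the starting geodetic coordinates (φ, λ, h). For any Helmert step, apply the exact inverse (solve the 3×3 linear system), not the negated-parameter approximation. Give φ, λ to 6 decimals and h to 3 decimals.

start: X=-47730.5699, Y=-3076425.0034, Z=-5568495.7449 m
→ Helmert⁻¹: X=-47708.2371, Y=-3076987.3589, Z=-5568761.6856
→ Helmert⁻¹: X=-47727.0385, Y=-3077536.2993, Z=-5569096.1620
→ geod (Bowring, a=6378137.000): φ=-61.23422500°, λ=-90.88848300°, h=1308.1850 m

φ=-61.234225°, λ=-90.888483°, h=1308.185 m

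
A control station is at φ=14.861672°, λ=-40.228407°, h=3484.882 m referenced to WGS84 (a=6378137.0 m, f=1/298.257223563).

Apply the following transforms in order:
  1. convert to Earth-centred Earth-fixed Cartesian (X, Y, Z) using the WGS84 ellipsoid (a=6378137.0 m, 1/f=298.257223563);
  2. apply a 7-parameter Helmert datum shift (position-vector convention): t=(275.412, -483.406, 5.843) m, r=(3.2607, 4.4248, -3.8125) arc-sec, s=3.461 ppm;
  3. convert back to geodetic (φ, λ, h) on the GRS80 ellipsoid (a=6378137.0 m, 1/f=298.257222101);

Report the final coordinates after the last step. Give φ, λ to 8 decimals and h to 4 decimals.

start: φ=14.861672°, λ=-40.228407°, h=3484.882 m
→ ECEF (a=6378137.000, f=1/298.257223563): X=4710265.4152, Y=-3984487.6396, Z=1626205.0065
→ Helmert 7p (PV): X=4710518.3674, Y=-3985097.6062, Z=1626052.4444
→ geod (Bowring, a=6378137.000): φ=14.85898016°, λ=-40.23121444°, h=4013.1890 m

φ=14.85898016°, λ=-40.23121444°, h=4013.1890 m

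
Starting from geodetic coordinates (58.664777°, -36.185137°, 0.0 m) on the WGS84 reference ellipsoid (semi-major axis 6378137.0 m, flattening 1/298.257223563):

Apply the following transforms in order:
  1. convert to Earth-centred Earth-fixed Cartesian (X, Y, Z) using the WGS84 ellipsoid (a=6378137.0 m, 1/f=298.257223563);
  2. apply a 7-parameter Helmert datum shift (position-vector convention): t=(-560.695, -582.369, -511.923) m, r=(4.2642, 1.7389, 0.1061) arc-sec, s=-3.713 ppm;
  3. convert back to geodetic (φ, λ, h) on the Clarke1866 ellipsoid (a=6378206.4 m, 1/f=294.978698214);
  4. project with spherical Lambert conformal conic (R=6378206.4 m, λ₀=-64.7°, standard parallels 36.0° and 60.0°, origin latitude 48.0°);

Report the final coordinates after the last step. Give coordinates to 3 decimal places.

start: φ=58.664777°, λ=-36.185137°, h=0.000 m
→ ECEF (a=6378137.000, f=1/298.257223563): X=2683687.3350, Y=-1963093.3301, Z=5424610.5237
→ Helmert 7p (PV): X=2683163.4169, Y=-1963779.1745, Z=5424015.2509
→ geod (Bowring, a=6378206.400): φ=58.66403494°, λ=-36.20000576°, h=-413.7050 m
→ lcc (R=6378206.4, λ₀=-64.7°): E=1603876.3239, N=1469423.7139

E=1603876.324 m, N=1469423.714 m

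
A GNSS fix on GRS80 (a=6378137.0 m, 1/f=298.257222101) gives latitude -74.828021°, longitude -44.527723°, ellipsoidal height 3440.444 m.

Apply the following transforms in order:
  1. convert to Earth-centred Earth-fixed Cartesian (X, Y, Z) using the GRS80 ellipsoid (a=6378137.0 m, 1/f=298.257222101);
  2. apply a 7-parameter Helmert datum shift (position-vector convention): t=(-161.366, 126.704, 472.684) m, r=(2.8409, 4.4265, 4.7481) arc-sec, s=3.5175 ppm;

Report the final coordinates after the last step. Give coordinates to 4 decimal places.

X=1194147.9895 m, Y=-1174645.2242 m, Z=-6136680.8484 m

start: φ=-74.828021°, λ=-44.527723°, h=3440.444 m
→ ECEF (a=6378137.000, f=1/298.257222101): X=1194409.8131, Y=-1174879.8172, Z=-6137090.1310
→ Helmert 7p (PV): X=1194147.9895, Y=-1174645.2242, Z=-6136680.8484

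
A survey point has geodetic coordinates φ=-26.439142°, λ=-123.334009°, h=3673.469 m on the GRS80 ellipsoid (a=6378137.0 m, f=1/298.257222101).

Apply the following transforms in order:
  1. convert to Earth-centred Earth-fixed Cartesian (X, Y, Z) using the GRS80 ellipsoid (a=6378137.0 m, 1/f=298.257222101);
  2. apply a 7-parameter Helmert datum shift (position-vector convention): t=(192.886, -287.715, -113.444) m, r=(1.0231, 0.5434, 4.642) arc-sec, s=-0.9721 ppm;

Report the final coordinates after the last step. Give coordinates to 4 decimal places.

start: φ=-26.439142°, λ=-123.334009°, h=3673.469 m
→ ECEF (a=6378137.000, f=1/298.257222101): X=-3142212.5567, Y=-4777379.3791, Z=-2824344.5402
→ Helmert 7p (PV): X=-3141916.5417, Y=-4777719.1565, Z=-2824470.6569

X=-3141916.5417 m, Y=-4777719.1565 m, Z=-2824470.6569 m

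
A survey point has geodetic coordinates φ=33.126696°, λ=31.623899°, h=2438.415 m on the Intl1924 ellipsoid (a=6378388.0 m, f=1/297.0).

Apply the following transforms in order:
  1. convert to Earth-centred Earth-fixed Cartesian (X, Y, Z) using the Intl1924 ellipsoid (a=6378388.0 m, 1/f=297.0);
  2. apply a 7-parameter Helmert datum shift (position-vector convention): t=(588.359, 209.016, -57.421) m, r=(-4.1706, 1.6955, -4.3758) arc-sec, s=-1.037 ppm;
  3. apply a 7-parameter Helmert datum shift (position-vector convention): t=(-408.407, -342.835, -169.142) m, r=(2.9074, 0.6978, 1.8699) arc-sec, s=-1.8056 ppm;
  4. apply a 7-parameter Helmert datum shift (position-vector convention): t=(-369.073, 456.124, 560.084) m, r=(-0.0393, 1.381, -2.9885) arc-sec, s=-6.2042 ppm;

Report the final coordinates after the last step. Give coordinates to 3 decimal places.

start: φ=33.126696°, λ=31.623899°, h=2438.415 m
→ ECEF (a=6378388.000, f=1/297.0): X=4554789.4190, Y=2804744.7535, Z=3467119.4996
→ Helmert 7p (PV): X=4555461.0556, Y=2804924.3374, Z=3466964.3319
→ Helmert 7p (PV): X=4555030.7240, Y=2804568.8671, Z=3466813.0554
→ Helmert 7p (PV): X=4554697.2360, Y=2804942.2556, Z=3467320.5992

X=4554697.236 m, Y=2804942.256 m, Z=3467320.599 m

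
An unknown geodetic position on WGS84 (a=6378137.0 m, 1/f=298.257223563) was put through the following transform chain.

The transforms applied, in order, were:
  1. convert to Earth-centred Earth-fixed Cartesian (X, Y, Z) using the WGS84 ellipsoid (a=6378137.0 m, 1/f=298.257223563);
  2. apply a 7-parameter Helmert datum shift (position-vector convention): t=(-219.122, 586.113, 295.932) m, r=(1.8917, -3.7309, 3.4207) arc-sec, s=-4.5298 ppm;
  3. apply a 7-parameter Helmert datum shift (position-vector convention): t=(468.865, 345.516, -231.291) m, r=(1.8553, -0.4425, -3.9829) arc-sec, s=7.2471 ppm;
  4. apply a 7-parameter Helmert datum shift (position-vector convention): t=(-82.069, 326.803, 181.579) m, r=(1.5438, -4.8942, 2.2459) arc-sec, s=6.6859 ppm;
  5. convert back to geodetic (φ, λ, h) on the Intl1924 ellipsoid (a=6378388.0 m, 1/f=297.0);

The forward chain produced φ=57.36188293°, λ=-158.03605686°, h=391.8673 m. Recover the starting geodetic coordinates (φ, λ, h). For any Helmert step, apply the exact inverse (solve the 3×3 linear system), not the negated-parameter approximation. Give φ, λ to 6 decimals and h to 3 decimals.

φ=57.358088°, λ=-158.018830°, h=649.782 m

start: φ=57.361883°, λ=-158.036057°, h=391.867 m
→ ECEF (a=6378388.000, f=1/297.0): X=-3198209.2500, Y=-1289819.7971, Z=5348184.4161
→ Helmert⁻¹: X=-3197992.9483, Y=-1290063.1255, Z=5348052.6179
→ Helmert⁻¹: X=-3198402.2428, Y=-1290412.9436, Z=5348263.6181
→ Helmert⁻¹: X=-3198122.2811, Y=-1290902.8186, Z=5348061.5979
→ geod (Bowring, a=6378137.000): φ=57.35808800°, λ=-158.01883000°, h=649.7820 m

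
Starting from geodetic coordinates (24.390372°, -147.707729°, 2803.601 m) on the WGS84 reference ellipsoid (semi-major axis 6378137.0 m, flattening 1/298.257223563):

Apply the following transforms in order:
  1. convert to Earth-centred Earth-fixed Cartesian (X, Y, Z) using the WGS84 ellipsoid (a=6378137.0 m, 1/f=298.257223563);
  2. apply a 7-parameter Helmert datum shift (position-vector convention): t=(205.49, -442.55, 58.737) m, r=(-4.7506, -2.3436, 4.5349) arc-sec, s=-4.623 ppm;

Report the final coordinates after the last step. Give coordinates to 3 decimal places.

start: φ=24.390372°, λ=-147.707729°, h=2803.601 m
→ ECEF (a=6378137.000, f=1/298.257223563): X=-4915430.4802, Y=-3106478.1690, Z=2618880.8461
→ Helmert 7p (PV): X=-4915163.7239, Y=-3106954.1103, Z=2618943.1734

X=-4915163.724 m, Y=-3106954.110 m, Z=2618943.173 m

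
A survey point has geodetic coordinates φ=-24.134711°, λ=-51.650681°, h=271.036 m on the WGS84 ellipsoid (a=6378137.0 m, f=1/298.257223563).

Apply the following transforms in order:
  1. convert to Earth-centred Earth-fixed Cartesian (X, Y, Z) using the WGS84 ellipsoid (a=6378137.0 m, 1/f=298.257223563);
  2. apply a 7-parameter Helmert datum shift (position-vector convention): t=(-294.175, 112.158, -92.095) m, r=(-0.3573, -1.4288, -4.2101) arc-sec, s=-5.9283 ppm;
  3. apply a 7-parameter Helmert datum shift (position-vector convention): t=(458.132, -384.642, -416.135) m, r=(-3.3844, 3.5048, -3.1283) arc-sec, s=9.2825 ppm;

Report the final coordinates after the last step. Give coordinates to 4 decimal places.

start: φ=-24.134711°, λ=-51.650681°, h=271.036 m
→ ECEF (a=6378137.000, f=1/298.257223563): X=3613594.1420, Y=-4567515.0007, Z=-2592017.6357
→ Helmert 7p (PV): X=3613203.2717, Y=-4567454.0122, Z=-2592061.4211
→ Helmert 7p (PV): X=3613581.6266, Y=-4567978.3825, Z=-2592488.0685

X=3613581.6266 m, Y=-4567978.3825 m, Z=-2592488.0685 m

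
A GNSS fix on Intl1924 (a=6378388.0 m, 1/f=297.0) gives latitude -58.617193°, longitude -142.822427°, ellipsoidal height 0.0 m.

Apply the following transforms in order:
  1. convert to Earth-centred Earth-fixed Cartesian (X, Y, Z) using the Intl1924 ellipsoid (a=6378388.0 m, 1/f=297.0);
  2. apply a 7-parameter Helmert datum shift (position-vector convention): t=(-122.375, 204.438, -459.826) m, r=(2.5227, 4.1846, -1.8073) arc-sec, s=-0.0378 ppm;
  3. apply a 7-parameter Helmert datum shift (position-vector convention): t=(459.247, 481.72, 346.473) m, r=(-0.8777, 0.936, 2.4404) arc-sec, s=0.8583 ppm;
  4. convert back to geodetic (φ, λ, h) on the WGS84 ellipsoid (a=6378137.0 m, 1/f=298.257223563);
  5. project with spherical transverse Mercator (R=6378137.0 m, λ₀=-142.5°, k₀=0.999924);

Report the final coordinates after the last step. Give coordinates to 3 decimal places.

E=-19134.979 m, N=-6525252.454 m

start: φ=-58.617193°, λ=-142.822427°, h=0.000 m
→ ECEF (a=6378388.000, f=1/297.0): X=-2653021.2839, Y=-2012116.4846, Z=-5421967.3513
→ Helmert 7p (PV): X=-2653271.1871, Y=-2011822.4119, Z=-5422397.7581
→ Helmert 7p (PV): X=-2652815.0208, Y=-2011396.8840, Z=-5422035.3382
→ geod (Bowring, a=6378137.000): φ=-58.62137253°, λ=-142.83014951°, h=-69.4860 m
→ tm (R=6378137.0, λ₀=-142.5°): E=-19134.9793, N=-6525252.4536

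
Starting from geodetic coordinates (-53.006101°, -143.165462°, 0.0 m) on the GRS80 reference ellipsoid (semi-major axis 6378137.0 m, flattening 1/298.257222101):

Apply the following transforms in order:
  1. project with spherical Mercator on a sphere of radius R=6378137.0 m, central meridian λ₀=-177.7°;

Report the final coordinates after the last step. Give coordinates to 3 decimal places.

start: φ=-53.006101°, λ=-143.165462°, h=0.000 m
→ merc (R=6378137.0, λ₀=-177.7°): E=3844367.1849, N=-6984126.5200

E=3844367.185 m, N=-6984126.520 m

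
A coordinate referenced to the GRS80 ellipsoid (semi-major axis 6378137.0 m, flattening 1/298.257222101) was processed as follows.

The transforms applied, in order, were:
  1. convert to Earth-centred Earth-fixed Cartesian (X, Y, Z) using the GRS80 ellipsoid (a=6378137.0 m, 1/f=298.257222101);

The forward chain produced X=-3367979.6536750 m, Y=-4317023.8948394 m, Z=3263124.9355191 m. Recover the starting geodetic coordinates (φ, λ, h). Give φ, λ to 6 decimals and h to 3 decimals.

start: X=-3367979.6537, Y=-4317023.8948, Z=3263124.9355 m
→ geod (Bowring, a=6378137.000): φ=30.96277800°, λ=-127.96001500°, h=1495.5700 m

φ=30.962778°, λ=-127.960015°, h=1495.570 m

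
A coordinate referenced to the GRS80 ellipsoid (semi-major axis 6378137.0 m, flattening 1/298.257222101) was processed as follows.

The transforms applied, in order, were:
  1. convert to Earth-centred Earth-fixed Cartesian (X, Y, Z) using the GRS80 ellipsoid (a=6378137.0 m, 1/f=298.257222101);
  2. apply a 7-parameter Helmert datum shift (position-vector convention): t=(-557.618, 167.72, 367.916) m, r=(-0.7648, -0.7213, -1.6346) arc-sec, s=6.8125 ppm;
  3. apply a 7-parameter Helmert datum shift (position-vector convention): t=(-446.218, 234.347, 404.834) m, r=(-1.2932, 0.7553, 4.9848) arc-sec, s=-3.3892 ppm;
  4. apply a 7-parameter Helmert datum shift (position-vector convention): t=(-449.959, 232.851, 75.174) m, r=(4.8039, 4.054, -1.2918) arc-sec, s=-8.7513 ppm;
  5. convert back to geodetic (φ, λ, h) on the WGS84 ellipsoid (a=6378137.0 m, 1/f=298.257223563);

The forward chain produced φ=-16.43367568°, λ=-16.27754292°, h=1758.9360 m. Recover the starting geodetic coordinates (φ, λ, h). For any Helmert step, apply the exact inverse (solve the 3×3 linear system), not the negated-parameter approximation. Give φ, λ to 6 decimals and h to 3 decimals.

start: φ=-16.433676°, λ=-16.277543°, h=1758.936 m
→ ECEF (a=6378137.000, f=1/298.257223563): X=5875548.0479, Y=-1715630.9307, Z=-1793306.9818
→ Helmert⁻¹: X=5876095.4213, Y=-1715883.7615, Z=-1793242.3967
→ Helmert⁻¹: X=5876526.6474, Y=-1716254.6973, Z=-1793642.5513
→ Helmert⁻¹: X=5877051.5561, Y=-1716357.4980, Z=-1794025.1615
→ geod (Bowring, a=6378137.000): φ=-16.43568900°, λ=-16.28012600°, h=3541.7340 m

φ=-16.435689°, λ=-16.280126°, h=3541.734 m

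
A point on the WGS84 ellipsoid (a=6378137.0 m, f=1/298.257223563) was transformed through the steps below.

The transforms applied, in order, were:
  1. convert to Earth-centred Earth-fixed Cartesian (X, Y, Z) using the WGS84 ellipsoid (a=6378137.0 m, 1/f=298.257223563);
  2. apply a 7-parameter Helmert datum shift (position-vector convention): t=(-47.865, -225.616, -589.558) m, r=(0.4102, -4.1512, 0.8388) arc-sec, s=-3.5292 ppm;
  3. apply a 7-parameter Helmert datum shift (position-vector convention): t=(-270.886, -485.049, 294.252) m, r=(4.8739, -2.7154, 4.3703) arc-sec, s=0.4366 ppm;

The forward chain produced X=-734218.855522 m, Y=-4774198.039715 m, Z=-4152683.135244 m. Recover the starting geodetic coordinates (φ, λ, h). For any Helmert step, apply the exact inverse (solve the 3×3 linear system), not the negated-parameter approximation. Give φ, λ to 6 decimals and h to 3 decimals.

start: X=-734218.8555, Y=-4774198.0397, Z=-4152683.1352 m
→ Helmert⁻¹: X=-734103.4661, Y=-4773793.4816, Z=-4152853.1083
→ Helmert⁻¹: X=-734161.1706, Y=-4773589.9846, Z=-4152253.9358
→ geod (Bowring, a=6378137.000): φ=-40.87698900°, λ=-98.74338000°, h=229.5310 m

φ=-40.876989°, λ=-98.743380°, h=229.531 m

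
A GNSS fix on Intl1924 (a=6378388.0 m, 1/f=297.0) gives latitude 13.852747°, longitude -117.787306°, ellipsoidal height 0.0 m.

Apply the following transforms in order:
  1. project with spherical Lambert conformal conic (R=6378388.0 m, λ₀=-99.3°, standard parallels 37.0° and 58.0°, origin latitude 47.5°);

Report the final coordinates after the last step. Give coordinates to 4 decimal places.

E=-2275934.7129 m, N=-3616551.9946 m

start: φ=13.852747°, λ=-117.787306°, h=0.000 m
→ lcc (R=6378388.0, λ₀=-99.3°): E=-2275934.7129, N=-3616551.9946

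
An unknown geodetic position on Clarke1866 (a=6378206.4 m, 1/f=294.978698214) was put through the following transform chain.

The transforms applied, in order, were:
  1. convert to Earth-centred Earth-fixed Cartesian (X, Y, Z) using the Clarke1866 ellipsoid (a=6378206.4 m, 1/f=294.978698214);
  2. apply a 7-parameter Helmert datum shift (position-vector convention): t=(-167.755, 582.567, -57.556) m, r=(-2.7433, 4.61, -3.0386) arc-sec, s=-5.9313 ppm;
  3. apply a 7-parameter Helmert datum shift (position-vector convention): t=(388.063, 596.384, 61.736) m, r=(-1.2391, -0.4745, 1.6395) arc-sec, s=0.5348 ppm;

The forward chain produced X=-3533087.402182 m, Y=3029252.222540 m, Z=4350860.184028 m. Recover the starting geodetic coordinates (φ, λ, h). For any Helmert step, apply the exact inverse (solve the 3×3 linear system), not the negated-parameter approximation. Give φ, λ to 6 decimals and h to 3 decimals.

φ=43.269946°, λ=139.405030°, h=2454.329 m

start: X=-3533087.4022, Y=3029252.2225, Z=4350860.1840 m
→ Helmert⁻¹: X=-3533439.4933, Y=3028656.1676, Z=4350822.4438
→ Helmert⁻¹: X=-3533434.5437, Y=3027981.6421, Z=4350867.1062
→ geod (Bowring, a=6378206.400): φ=43.26994600°, λ=139.40503000°, h=2454.3290 m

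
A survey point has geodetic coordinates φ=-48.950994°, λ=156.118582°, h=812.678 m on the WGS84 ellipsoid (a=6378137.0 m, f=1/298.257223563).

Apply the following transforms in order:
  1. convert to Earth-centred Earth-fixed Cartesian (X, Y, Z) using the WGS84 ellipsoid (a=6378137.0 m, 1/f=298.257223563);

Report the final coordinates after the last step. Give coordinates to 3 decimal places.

X=-3837748.449 m, Y=1699167.176 m, Z=-4787594.399 m

start: φ=-48.950994°, λ=156.118582°, h=812.678 m
→ ECEF (a=6378137.000, f=1/298.257223563): X=-3837748.4493, Y=1699167.1764, Z=-4787594.3986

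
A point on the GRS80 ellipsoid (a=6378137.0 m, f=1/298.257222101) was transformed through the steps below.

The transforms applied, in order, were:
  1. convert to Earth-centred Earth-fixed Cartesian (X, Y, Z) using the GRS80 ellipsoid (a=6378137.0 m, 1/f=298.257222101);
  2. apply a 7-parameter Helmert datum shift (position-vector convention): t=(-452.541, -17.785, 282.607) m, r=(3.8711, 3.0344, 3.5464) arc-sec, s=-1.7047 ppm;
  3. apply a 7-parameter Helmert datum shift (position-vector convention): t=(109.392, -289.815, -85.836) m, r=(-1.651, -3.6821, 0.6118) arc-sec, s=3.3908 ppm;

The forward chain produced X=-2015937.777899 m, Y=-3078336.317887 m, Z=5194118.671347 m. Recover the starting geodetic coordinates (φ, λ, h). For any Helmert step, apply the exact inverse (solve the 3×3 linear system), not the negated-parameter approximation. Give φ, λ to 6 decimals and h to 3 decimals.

start: X=-2015937.7779, Y=-3078336.3179, Z=5194118.6713 m
→ Helmert⁻¹: X=-2015956.7404, Y=-3078071.6622, Z=5194198.2447
→ Helmert⁻¹: X=-2015636.9646, Y=-3077926.9905, Z=5193952.6047
→ geod (Bowring, a=6378137.000): φ=54.86905900°, λ=-123.21952000°, h=1153.7050 m

φ=54.869059°, λ=-123.219520°, h=1153.705 m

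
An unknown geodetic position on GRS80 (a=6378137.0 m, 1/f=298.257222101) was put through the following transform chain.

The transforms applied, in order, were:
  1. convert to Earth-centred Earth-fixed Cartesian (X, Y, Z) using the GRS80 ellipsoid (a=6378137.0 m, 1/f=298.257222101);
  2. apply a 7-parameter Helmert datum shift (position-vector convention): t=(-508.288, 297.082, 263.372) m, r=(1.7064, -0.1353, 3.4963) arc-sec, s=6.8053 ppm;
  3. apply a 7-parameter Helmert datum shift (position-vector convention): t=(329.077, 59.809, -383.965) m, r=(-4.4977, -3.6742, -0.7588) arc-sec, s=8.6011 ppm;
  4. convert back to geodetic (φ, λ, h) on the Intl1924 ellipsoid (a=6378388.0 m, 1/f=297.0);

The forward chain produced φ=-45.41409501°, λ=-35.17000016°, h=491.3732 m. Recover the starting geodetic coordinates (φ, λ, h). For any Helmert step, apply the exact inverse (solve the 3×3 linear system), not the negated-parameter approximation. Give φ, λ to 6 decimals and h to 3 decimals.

start: φ=-45.414095°, λ=-35.170000°, h=491.373 m
→ ECEF (a=6378388.000, f=1/297.0): X=3666645.0305, Y=-2583659.4092, Z=-4520203.7740
→ Helmert⁻¹: X=3666213.4107, Y=-2583584.9499, Z=-4519902.5765
→ Helmert⁻¹: X=3666649.9811, Y=-2583963.9939, Z=-4520116.2160
→ geod (Bowring, a=6378137.000): φ=-45.41157000°, λ=-35.17314400°, h=759.7550 m

φ=-45.411570°, λ=-35.173144°, h=759.755 m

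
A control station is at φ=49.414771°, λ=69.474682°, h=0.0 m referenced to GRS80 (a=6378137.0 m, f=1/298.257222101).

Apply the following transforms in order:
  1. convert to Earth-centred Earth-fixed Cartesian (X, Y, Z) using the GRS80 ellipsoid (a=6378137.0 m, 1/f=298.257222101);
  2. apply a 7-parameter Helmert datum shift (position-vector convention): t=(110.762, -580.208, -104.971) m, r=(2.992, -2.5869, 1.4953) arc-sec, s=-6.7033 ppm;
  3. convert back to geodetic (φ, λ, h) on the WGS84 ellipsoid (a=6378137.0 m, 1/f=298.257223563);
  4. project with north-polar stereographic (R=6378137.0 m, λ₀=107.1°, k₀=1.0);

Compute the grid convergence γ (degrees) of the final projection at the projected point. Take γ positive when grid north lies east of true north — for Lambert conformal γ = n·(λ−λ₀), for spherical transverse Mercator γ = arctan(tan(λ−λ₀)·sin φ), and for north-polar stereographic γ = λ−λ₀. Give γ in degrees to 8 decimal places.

start: φ=49.414771°, λ=69.474682°, h=0.000 m
→ ECEF (a=6378137.000, f=1/298.257222101): X=1457712.1358, Y=3893582.3710, Z=4820695.3209
→ Helmert 7p (PV): X=1457724.4413, Y=3892916.7040, Z=4820632.7958
→ geod (Bowring, a=6378137.000): φ=49.41863290°, λ=69.47130617°, h=-450.2343 m
→ into stereo (λ₀=107.1°): φ=49.41863290°, λ−λ₀=-37.62869383°
convergence γ = -37.62869383°

-37.62869383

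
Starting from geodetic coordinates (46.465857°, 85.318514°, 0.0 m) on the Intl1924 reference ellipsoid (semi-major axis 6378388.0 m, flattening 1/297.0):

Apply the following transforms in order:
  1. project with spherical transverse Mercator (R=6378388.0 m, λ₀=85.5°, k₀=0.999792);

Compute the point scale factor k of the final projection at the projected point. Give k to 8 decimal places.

start: φ=46.465857°, λ=85.318514°, h=0.000 m
→ into tm (λ₀=85.5°): φ=46.46585700°, λ−λ₀=-0.18148600°
scale k = 0.99979438

0.99979438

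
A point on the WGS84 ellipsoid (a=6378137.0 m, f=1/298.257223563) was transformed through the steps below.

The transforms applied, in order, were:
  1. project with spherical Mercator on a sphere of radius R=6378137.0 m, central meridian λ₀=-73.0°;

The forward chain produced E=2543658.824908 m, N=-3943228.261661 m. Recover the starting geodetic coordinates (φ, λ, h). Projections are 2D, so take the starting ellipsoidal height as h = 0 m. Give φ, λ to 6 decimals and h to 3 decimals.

φ=-33.360317°, λ=-50.149924°, h=0.000 m

start: E=2543658.8249, N=-3943228.2617 m
→ merc⁻¹: φ=-33.36031700°, λ=-50.14992400°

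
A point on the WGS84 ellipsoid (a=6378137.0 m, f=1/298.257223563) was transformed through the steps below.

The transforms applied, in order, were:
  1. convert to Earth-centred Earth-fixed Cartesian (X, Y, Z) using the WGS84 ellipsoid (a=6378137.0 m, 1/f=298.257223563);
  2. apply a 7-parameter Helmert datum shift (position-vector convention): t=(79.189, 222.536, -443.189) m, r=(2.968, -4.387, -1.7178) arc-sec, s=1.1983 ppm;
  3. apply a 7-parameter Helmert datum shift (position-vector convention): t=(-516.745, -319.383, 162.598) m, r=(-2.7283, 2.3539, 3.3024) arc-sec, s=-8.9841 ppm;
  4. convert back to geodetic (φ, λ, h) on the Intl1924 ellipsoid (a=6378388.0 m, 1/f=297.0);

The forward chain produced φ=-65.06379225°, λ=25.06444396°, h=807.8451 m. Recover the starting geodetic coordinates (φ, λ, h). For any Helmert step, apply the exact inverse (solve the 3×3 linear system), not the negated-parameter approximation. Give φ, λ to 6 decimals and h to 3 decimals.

start: φ=-65.063792°, λ=25.064444°, h=807.845 m
→ ECEF (a=6378388.000, f=1/297.0): X=2443018.9367, Y=1142545.4953, Z=-5761574.6172
→ Helmert⁻¹: X=2443641.6867, Y=1142912.2337, Z=-5761745.9753
→ Helmert⁻¹: X=2443427.5165, Y=1142625.7758, Z=-5761364.2928
→ geod (Bowring, a=6378137.000): φ=-65.05908300°, λ=25.06231200°, h=963.4460 m

φ=-65.059083°, λ=25.062312°, h=963.446 m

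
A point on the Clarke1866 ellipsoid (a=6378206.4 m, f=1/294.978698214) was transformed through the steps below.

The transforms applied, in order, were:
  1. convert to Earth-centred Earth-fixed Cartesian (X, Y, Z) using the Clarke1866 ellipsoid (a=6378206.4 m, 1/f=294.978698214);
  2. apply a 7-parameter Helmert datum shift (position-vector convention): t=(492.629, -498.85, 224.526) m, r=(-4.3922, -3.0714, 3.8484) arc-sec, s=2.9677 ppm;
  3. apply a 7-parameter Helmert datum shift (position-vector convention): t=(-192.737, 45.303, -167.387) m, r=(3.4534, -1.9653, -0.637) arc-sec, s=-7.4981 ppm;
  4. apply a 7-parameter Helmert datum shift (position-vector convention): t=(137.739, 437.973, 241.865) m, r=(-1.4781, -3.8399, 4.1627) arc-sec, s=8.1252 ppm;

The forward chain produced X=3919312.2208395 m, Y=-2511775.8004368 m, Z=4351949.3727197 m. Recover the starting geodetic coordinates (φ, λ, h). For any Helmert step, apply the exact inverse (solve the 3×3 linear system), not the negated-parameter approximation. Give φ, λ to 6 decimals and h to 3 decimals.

start: X=3919312.2208, Y=-2511775.8004, Z=4351949.3727 m
→ Helmert⁻¹: X=3919172.9470, Y=-2512303.6391, Z=4351581.1855
→ Helmert⁻¹: X=3919444.2946, Y=-2512282.8158, Z=4351785.9200
→ Helmert⁻¹: X=3918957.9640, Y=-2511942.2892, Z=4351436.6352
→ geod (Bowring, a=6378206.400): φ=43.26423500°, λ=-32.65873400°, h=3959.6740 m

φ=43.264235°, λ=-32.658734°, h=3959.674 m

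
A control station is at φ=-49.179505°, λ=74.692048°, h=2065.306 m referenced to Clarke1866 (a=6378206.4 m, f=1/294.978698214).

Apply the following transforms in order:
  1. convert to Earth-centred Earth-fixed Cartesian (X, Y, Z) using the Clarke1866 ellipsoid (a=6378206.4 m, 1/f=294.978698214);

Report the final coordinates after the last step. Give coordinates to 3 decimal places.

X=1103240.787 m, Y=4030571.184 m, Z=-4804990.599 m

start: φ=-49.179505°, λ=74.692048°, h=2065.306 m
→ ECEF (a=6378206.400, f=1/294.978698214): X=1103240.7872, Y=4030571.1838, Z=-4804990.5993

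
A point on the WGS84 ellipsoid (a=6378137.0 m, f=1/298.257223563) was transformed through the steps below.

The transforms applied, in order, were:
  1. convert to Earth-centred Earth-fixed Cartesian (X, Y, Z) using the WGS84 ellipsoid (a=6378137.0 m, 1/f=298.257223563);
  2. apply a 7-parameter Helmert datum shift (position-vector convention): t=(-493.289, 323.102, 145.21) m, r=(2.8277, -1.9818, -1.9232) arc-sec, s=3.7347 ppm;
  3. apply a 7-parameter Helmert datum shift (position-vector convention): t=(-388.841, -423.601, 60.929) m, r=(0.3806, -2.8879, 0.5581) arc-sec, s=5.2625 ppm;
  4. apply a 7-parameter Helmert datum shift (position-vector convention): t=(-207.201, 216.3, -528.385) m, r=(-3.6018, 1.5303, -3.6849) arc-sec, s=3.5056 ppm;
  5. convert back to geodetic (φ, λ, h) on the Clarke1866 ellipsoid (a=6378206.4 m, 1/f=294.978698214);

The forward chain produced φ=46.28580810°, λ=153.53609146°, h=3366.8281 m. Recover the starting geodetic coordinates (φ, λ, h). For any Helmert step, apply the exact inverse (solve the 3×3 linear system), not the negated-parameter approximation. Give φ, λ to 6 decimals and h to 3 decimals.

start: φ=46.285808°, λ=153.536091°, h=3366.828 m
→ ECEF (a=6378206.400, f=1/294.978698214): X=-3954947.5888, Y=1968754.5335, Z=4589488.6013
→ Helmert⁻¹: X=-3954795.7427, Y=1968380.5298, Z=4590005.9265
→ Helmert⁻¹: X=-3954316.5008, Y=1968812.9389, Z=4589972.5743
→ Helmert⁻¹: X=-3953782.7005, Y=1968508.5426, Z=4589821.2244
→ geod (Bowring, a=6378137.000): φ=46.29322800°, λ=153.53221400°, h=2756.2010 m

φ=46.293228°, λ=153.532214°, h=2756.201 m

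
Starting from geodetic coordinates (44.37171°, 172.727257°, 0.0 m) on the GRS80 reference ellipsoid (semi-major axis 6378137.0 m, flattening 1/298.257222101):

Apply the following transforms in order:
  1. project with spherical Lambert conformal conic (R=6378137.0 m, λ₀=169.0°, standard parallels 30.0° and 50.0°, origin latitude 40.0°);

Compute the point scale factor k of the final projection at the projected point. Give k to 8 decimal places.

start: φ=44.371710°, λ=172.727257°, h=0.000 m
→ into lcc (λ₀=169.0°): φ=44.37171000°, λ−λ₀=3.72725700°
scale k = 0.98738017

0.98738017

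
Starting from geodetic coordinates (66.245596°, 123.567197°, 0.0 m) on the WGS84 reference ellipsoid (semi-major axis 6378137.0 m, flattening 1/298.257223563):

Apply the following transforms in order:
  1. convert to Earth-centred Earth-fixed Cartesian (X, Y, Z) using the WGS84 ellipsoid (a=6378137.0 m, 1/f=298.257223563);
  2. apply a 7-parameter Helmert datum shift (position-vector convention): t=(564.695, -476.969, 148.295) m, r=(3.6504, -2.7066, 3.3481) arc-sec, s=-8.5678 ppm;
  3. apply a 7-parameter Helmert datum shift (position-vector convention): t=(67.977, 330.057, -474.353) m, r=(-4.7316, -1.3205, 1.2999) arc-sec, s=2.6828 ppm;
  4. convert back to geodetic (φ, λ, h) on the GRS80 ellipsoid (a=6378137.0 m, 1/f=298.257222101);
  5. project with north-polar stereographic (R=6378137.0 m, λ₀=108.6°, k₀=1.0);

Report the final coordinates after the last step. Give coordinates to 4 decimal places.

start: φ=66.245596°, λ=123.567197°, h=0.000 m
→ ECEF (a=6378137.000, f=1/298.257223563): X=-1424560.6831, Y=2146801.7126, Z=5815032.8822
→ Helmert 7p (PV): X=-1424094.9334, Y=2146180.3154, Z=5815150.6553
→ Helmert 7p (PV): X=-1424081.5310, Y=2146640.5520, Z=5814633.5538
→ geod (Bowring, a=6378137.000): φ=66.24743024°, λ=123.56029898°, h=-526.2973 m
→ stereo (R=6378137.0, λ₀=108.6°): E=692526.4414, N=-2591725.9002

E=692526.4414 m, N=-2591725.9002 m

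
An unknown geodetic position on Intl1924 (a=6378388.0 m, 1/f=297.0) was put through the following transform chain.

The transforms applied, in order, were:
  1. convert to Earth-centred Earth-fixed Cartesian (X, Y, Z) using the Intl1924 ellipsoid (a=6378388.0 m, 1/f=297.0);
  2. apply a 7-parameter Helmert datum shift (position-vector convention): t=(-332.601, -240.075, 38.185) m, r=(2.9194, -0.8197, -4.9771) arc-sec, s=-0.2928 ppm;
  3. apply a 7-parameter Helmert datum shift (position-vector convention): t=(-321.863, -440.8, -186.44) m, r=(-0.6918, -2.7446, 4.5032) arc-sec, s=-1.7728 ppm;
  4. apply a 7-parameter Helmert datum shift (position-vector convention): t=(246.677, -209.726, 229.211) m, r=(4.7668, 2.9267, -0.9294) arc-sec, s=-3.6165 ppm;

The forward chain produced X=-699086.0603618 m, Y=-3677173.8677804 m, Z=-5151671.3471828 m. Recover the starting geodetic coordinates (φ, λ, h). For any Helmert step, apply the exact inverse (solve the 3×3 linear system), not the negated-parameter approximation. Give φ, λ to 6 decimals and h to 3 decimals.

start: X=-699086.0604, Y=-3677173.8678, Z=-5151671.3472 m
→ Helmert⁻¹: X=-699245.5983, Y=-3677099.6499, Z=-5151844.1336
→ Helmert⁻¹: X=-699073.7922, Y=-3676632.8272, Z=-5151669.8557
→ Helmert⁻¹: X=-698673.1562, Y=-3676483.6021, Z=-5151654.7369
→ geod (Bowring, a=6378388.000): φ=-54.18796100°, λ=-100.76009200°, h=3128.9030 m

φ=-54.187961°, λ=-100.760092°, h=3128.903 m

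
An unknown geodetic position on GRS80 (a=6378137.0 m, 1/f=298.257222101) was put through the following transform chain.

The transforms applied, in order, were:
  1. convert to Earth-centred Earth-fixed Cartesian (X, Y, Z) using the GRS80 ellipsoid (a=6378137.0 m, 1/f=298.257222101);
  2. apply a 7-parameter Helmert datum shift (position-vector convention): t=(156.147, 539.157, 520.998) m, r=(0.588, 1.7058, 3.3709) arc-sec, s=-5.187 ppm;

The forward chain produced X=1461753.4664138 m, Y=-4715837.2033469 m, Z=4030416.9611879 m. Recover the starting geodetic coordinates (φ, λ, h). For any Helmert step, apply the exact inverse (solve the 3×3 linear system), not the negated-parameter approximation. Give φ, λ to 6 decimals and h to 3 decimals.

start: X=1461753.4664, Y=-4715837.2033, Z=4030416.9612 m
→ Helmert⁻¹: X=1461494.4949, Y=-4716413.2207, Z=4029942.3980
→ geod (Bowring, a=6378137.000): φ=39.40861200°, λ=-72.78314300°, h=3895.6470 m

φ=39.408612°, λ=-72.783143°, h=3895.647 m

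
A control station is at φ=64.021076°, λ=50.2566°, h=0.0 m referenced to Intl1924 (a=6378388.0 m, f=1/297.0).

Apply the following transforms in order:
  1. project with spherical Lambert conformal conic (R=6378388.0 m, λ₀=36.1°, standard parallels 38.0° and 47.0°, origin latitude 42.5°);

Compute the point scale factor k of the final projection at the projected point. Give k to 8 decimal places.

start: φ=64.021076°, λ=50.256600°, h=0.000 m
→ into lcc (λ₀=36.1°): φ=64.02107600°, λ−λ₀=14.15660000°
scale k = 1.08417961

1.08417961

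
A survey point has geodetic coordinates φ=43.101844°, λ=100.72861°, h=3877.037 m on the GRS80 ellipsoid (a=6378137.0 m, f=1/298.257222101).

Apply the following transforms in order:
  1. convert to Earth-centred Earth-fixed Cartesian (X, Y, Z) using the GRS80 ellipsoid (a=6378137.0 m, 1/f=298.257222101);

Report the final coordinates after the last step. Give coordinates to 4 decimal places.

start: φ=43.101844°, λ=100.728610°, h=3877.037 m
→ ECEF (a=6378137.000, f=1/298.257222101): X=-868807.1343, Y=4585480.0676, Z=4338418.7694

X=-868807.1343 m, Y=4585480.0676 m, Z=4338418.7694 m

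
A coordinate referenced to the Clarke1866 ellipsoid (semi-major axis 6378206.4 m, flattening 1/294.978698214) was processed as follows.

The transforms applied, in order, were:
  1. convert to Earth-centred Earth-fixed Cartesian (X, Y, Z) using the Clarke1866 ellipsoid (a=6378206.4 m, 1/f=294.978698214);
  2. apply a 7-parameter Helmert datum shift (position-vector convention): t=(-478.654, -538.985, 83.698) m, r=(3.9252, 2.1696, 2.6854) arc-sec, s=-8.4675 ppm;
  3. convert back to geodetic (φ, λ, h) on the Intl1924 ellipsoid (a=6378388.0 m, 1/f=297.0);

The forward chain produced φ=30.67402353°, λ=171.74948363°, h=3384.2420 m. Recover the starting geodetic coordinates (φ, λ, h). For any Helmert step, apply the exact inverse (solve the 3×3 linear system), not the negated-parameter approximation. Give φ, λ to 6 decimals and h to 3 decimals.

start: φ=30.674024°, λ=171.749484°, h=3384.242 m
→ ECEF (a=6378388.000, f=1/297.0): X=-5436804.5216, Y=788349.1670, Z=3236636.3515
→ Helmert⁻¹: X=-5436395.6709, Y=789027.1999, Z=3236507.8613
→ geod (Bowring, a=6378206.400): φ=30.67559800°, λ=171.74187300°, h=3274.0590 m

φ=30.675598°, λ=171.741873°, h=3274.059 m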